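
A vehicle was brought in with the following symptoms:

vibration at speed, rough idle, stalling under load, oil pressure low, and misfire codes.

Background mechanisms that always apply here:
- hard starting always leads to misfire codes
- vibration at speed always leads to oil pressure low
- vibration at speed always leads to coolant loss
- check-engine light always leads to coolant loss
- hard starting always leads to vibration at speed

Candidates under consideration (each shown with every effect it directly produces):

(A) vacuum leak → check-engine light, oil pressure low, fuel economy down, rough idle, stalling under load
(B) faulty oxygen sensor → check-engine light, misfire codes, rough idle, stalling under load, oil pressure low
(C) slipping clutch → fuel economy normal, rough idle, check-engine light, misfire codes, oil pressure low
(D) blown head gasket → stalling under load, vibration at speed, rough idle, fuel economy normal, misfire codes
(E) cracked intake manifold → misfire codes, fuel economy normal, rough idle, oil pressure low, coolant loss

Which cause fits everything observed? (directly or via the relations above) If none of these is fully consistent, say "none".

For each candidate, compare predicted effects to what was observed:
(A) vacuum leak — does not account for vibration at speed, misfire codes
(B) faulty oxygen sensor — vibration at speed NO; rough idle yes; stalling under load yes; oil pressure low yes; misfire codes yes
(C) slipping clutch — does not account for vibration at speed, stalling under load
(D) blown head gasket — vibration at speed yes; rough idle yes; stalling under load yes; oil pressure low yes (via vibration at speed → oil pressure low); misfire codes yes
(E) cracked intake manifold — vibration at speed NO; rough idle yes; stalling under load NO; oil pressure low yes; misfire codes yes
Only (D) is consistent with every observation.

D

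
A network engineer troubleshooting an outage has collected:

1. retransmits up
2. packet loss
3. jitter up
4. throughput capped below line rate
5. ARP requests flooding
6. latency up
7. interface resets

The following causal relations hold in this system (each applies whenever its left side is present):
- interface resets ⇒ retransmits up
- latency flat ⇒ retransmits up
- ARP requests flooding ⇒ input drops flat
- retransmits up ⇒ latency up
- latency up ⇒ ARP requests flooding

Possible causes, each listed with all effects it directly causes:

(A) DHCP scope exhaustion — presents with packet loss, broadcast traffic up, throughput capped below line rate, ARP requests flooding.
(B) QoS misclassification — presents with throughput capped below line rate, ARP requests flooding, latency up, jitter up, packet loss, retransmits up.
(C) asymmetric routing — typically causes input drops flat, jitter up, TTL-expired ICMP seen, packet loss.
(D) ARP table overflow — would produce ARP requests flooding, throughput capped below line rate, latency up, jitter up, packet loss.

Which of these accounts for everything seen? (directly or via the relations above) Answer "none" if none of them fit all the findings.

Checking each candidate against the observations:
(A) DHCP scope exhaustion — retransmits up NO; packet loss yes; jitter up NO; throughput capped below line rate yes; ARP requests flooding yes; latency up NO; interface resets NO
(B) QoS misclassification — retransmits up yes; packet loss yes; jitter up yes; throughput capped below line rate yes; ARP requests flooding yes; latency up yes; interface resets NO
(C) asymmetric routing — retransmits up NO; packet loss yes; jitter up yes; throughput capped below line rate NO; ARP requests flooding NO; latency up NO; interface resets NO
(D) ARP table overflow — retransmits up NO; packet loss yes; jitter up yes; throughput capped below line rate yes; ARP requests flooding yes; latency up yes; interface resets NO
Every candidate fails on at least one observation.

none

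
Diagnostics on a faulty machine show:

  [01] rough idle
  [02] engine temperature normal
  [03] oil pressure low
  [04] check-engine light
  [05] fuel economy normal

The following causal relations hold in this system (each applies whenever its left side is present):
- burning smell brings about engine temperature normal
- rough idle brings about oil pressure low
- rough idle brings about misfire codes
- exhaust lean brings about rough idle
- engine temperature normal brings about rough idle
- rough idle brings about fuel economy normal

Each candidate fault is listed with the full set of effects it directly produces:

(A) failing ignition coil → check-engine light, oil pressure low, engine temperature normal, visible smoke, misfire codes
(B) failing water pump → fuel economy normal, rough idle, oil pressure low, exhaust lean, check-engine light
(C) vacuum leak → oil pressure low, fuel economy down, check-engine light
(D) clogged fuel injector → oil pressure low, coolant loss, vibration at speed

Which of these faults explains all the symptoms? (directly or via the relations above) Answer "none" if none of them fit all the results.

A

Per-candidate check:
(A) failing ignition coil — accounts for every observation (rough idle by engine temperature normal → rough idle)
(B) failing water pump — rough idle ✓; engine temperature normal ✗; oil pressure low ✓; check-engine light ✓; fuel economy normal ✓
(C) vacuum leak — fails on rough idle, engine temperature normal, fuel economy normal (predicts fuel economy down, not fuel economy normal)
(D) clogged fuel injector — does not account for rough idle, engine temperature normal, check-engine light, fuel economy normal
(A) alone accounts for all the evidence.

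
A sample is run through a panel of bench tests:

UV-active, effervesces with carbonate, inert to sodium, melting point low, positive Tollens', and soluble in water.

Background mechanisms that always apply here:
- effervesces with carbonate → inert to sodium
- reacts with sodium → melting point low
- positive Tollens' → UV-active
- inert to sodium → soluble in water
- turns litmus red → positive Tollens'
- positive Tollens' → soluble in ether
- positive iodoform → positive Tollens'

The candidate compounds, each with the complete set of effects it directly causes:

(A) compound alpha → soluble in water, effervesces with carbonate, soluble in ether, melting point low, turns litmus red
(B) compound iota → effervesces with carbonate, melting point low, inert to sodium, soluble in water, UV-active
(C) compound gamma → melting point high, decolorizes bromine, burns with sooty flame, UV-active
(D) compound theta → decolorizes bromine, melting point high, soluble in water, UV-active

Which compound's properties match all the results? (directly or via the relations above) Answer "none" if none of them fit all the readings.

A

For each candidate, compare predicted effects to what was observed:
(A) compound alpha — UV-active ✓ (through turns litmus red → positive Tollens' → UV-active); effervesces with carbonate ✓; inert to sodium ✓ (through effervesces with carbonate → inert to sodium); melting point low ✓; positive Tollens' ✓ (through turns litmus red → positive Tollens'); soluble in water ✓
(B) compound iota — UV-active ✓; effervesces with carbonate ✓; inert to sodium ✓; melting point low ✓; positive Tollens' ✗; soluble in water ✓
(C) compound gamma — fails on effervesces with carbonate, inert to sodium, melting point low, positive Tollens', soluble in water (predicts melting point high, not melting point low)
(D) compound theta — UV-active ✓; effervesces with carbonate ✗; inert to sodium ✗; melting point low ✗; positive Tollens' ✗; soluble in water ✓
Only (A) is consistent with every observation.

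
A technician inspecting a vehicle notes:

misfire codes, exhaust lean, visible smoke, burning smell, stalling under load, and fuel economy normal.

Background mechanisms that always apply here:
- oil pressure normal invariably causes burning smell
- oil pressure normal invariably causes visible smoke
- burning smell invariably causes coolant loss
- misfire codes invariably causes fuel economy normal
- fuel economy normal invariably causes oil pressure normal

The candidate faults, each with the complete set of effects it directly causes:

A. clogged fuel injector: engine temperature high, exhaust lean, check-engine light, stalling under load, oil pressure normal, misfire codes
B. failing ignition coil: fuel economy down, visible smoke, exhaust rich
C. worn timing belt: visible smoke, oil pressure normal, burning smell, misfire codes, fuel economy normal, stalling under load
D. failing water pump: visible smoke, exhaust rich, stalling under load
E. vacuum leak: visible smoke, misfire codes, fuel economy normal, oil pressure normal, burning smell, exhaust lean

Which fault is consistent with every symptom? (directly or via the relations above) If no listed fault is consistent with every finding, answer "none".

A

For each candidate, compare predicted effects to what was observed:
(A) clogged fuel injector — accounts for every observation (visible smoke via oil pressure normal → visible smoke)
(B) failing ignition coil — fails on misfire codes, exhaust lean, burning smell, stalling under load, fuel economy normal (predicts exhaust rich, not exhaust lean; predicts fuel economy down, not fuel economy normal)
(C) worn timing belt — misfire codes +; exhaust lean -; visible smoke +; burning smell +; stalling under load +; fuel economy normal +
(D) failing water pump — misfire codes -; exhaust lean -; visible smoke +; burning smell -; stalling under load +; fuel economy normal -
(E) vacuum leak — misfire codes +; exhaust lean +; visible smoke +; burning smell +; stalling under load -; fuel economy normal +
Only (A) is consistent with every observation.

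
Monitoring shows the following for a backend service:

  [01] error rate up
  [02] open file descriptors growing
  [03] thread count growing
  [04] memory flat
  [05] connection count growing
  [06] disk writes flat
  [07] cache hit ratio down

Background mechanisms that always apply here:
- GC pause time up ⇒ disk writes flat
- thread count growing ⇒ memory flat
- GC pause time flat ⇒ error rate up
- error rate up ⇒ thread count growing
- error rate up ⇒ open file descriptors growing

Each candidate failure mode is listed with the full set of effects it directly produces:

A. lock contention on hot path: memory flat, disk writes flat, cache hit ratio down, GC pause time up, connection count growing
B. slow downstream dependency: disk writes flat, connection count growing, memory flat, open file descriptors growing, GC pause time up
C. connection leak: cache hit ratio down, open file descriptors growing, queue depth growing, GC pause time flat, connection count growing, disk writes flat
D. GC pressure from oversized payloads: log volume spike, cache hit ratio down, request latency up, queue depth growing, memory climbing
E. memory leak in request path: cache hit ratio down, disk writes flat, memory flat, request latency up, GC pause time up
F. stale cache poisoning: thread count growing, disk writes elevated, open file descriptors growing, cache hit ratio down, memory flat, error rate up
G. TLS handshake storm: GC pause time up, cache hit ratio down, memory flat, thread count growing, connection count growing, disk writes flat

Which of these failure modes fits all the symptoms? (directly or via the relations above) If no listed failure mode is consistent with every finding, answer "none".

Per-candidate check:
(A) lock contention on hot path — error rate up -; open file descriptors growing -; thread count growing -; memory flat +; connection count growing +; disk writes flat +; cache hit ratio down +
(B) slow downstream dependency — error rate up -; open file descriptors growing +; thread count growing -; memory flat +; connection count growing +; disk writes flat +; cache hit ratio down -
(C) connection leak — accounts for every observation (error rate up through GC pause time flat → error rate up)
(D) GC pressure from oversized payloads — fails on error rate up, open file descriptors growing, thread count growing, memory flat, connection count growing, disk writes flat (predicts memory climbing, not memory flat)
(E) memory leak in request path — does not account for error rate up, open file descriptors growing, thread count growing, connection count growing
(F) stale cache poisoning — error rate up +; open file descriptors growing +; thread count growing +; memory flat +; connection count growing -; disk writes flat -; cache hit ratio down +
(G) TLS handshake storm — does not account for error rate up, open file descriptors growing
Only (C) is consistent with every observation.

C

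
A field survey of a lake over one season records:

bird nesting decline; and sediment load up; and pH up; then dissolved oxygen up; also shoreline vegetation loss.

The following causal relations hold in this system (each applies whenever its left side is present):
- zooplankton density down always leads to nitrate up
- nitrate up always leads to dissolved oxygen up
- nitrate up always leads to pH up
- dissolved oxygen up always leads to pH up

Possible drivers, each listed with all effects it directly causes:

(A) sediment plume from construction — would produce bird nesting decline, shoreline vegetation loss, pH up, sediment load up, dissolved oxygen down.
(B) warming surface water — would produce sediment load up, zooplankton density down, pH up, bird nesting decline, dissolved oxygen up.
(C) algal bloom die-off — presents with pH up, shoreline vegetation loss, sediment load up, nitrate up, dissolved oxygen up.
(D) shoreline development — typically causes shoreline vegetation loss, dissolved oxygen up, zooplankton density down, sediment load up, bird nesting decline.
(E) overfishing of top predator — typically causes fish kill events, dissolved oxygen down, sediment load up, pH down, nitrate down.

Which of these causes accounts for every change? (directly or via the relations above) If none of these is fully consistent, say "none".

Testing each hypothesis:
(A) sediment plume from construction — bird nesting decline match; sediment load up match; pH up match; dissolved oxygen up miss; shoreline vegetation loss match
(B) warming surface water — bird nesting decline match; sediment load up match; pH up match; dissolved oxygen up match; shoreline vegetation loss miss
(C) algal bloom die-off — bird nesting decline miss; sediment load up match; pH up match; dissolved oxygen up match; shoreline vegetation loss match
(D) shoreline development — accounts for every observation (pH up via dissolved oxygen up → pH up)
(E) overfishing of top predator — bird nesting decline miss; sediment load up match; pH up miss; dissolved oxygen up miss; shoreline vegetation loss miss
(D) alone accounts for all the evidence.

D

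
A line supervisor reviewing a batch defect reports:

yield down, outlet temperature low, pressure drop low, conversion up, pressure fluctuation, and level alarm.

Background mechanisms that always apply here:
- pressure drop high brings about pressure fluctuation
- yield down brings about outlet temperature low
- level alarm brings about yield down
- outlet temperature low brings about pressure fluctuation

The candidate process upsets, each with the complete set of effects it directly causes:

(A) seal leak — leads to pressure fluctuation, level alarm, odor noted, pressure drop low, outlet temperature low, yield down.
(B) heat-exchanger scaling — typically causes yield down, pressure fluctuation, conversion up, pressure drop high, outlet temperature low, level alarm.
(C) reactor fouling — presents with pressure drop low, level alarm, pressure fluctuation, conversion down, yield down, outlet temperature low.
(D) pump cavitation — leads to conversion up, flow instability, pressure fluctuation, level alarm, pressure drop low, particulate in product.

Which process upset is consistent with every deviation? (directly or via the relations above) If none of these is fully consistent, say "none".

Testing each hypothesis:
(A) seal leak — yield down ✓; outlet temperature low ✓; pressure drop low ✓; conversion up ✗; pressure fluctuation ✓; level alarm ✓
(B) heat-exchanger scaling — fails on pressure drop low (predicts pressure drop high, not pressure drop low)
(C) reactor fouling — fails on conversion up (predicts conversion down, not conversion up)
(D) pump cavitation — accounts for every observation (yield down through level alarm → yield down)
Only (D) is consistent with every observation.

D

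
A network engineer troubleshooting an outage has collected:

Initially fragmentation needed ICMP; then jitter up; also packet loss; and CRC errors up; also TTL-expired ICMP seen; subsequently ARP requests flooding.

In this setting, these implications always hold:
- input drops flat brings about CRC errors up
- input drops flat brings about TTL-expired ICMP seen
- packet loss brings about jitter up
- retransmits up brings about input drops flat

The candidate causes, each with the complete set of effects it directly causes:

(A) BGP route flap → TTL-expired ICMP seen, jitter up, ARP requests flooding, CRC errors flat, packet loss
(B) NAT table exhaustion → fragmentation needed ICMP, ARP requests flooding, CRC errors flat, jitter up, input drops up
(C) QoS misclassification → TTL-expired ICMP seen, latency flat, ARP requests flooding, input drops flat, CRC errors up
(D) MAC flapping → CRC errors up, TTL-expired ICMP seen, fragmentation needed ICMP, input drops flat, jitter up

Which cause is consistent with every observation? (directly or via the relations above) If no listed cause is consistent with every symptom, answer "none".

Testing each hypothesis:
(A) BGP route flap — fragmentation needed ICMP miss; jitter up match; packet loss match; CRC errors up miss; TTL-expired ICMP seen match; ARP requests flooding match
(B) NAT table exhaustion — fails on packet loss, CRC errors up, TTL-expired ICMP seen (predicts CRC errors flat, not CRC errors up)
(C) QoS misclassification — fragmentation needed ICMP miss; jitter up miss; packet loss miss; CRC errors up match; TTL-expired ICMP seen match; ARP requests flooding match
(D) MAC flapping — fragmentation needed ICMP match; jitter up match; packet loss miss; CRC errors up match; TTL-expired ICMP seen match; ARP requests flooding miss
None of the listed candidates fits everything.

none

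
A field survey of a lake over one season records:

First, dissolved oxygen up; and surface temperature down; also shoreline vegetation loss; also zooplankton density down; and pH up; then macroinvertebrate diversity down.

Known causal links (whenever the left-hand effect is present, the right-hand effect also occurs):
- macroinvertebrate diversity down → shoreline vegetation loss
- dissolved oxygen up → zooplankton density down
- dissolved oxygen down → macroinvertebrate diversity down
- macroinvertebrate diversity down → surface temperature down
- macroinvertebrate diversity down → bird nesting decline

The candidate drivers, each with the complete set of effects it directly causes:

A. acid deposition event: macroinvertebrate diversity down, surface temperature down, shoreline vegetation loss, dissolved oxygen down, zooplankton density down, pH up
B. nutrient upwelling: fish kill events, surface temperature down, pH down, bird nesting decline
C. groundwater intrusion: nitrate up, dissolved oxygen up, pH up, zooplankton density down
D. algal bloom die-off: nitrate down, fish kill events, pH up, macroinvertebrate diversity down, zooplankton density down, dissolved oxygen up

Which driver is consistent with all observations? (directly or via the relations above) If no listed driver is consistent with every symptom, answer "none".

D

For each candidate, compare predicted effects to what was observed:
(A) acid deposition event — dissolved oxygen up miss; surface temperature down match; shoreline vegetation loss match; zooplankton density down match; pH up match; macroinvertebrate diversity down match
(B) nutrient upwelling — dissolved oxygen up miss; surface temperature down match; shoreline vegetation loss miss; zooplankton density down miss; pH up miss; macroinvertebrate diversity down miss
(C) groundwater intrusion — dissolved oxygen up match; surface temperature down miss; shoreline vegetation loss miss; zooplankton density down match; pH up match; macroinvertebrate diversity down miss
(D) algal bloom die-off — accounts for every observation (surface temperature down through macroinvertebrate diversity down → surface temperature down)
(D) alone accounts for all the evidence.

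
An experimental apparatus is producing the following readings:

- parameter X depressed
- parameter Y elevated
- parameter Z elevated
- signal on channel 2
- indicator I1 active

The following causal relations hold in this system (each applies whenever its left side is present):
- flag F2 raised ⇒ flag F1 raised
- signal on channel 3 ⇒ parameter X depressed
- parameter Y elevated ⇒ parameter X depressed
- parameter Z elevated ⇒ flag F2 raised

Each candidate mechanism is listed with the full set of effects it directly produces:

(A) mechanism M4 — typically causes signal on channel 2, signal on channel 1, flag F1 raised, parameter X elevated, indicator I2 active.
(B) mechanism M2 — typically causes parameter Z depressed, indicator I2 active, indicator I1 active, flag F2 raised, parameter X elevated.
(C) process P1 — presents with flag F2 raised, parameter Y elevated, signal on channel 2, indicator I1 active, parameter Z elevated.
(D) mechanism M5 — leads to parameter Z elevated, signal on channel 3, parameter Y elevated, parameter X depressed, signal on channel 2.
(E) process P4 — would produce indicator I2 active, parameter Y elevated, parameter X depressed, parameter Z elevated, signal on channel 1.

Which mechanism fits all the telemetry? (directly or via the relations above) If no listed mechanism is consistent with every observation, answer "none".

For each candidate, compare predicted effects to what was observed:
(A) mechanism M4 — fails on parameter X depressed, parameter Y elevated, parameter Z elevated, indicator I1 active (predicts parameter X elevated, not parameter X depressed)
(B) mechanism M2 — fails on parameter X depressed, parameter Y elevated, parameter Z elevated, signal on channel 2 (predicts parameter X elevated, not parameter X depressed; predicts parameter Z depressed, not parameter Z elevated)
(C) process P1 — accounts for every observation (parameter X depressed by parameter Y elevated → parameter X depressed)
(D) mechanism M5 — does not account for indicator I1 active
(E) process P4 — does not account for signal on channel 2, indicator I1 active
(C) is the only candidate with no mismatches.

C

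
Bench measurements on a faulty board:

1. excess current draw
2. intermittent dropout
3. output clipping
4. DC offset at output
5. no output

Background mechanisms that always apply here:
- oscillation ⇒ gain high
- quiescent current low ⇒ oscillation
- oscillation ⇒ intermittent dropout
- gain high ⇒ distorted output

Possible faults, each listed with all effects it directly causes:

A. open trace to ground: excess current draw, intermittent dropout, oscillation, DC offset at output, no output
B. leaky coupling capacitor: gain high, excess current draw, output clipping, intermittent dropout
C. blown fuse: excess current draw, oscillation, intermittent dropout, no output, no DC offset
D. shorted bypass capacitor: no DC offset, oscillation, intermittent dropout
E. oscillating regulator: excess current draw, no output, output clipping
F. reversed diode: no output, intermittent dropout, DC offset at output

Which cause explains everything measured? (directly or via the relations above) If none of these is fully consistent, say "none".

none

Checking each candidate against the observations:
(A) open trace to ground — does not account for output clipping
(B) leaky coupling capacitor — does not account for DC offset at output, no output
(C) blown fuse — excess current draw match; intermittent dropout match; output clipping miss; DC offset at output miss; no output match
(D) shorted bypass capacitor — excess current draw miss; intermittent dropout match; output clipping miss; DC offset at output miss; no output miss
(E) oscillating regulator — excess current draw match; intermittent dropout miss; output clipping match; DC offset at output miss; no output match
(F) reversed diode — does not account for excess current draw, output clipping
None of the listed candidates fits everything.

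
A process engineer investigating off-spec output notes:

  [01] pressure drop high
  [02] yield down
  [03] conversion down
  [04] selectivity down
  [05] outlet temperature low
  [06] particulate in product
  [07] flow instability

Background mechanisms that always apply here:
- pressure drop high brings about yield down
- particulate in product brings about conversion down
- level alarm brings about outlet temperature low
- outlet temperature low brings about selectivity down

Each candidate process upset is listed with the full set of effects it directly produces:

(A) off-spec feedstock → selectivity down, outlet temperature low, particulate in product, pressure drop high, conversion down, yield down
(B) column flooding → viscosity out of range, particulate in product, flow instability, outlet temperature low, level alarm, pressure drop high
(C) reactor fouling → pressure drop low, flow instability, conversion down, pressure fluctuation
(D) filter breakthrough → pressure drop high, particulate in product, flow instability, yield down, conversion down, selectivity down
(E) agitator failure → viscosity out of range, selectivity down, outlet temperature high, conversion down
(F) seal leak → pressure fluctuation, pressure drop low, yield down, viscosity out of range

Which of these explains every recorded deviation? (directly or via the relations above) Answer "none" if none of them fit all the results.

B

Testing each hypothesis:
(A) off-spec feedstock — does not account for flow instability
(B) column flooding — accounts for every observation (yield down by pressure drop high → yield down)
(C) reactor fouling — pressure drop high NO; yield down NO; conversion down yes; selectivity down NO; outlet temperature low NO; particulate in product NO; flow instability yes
(D) filter breakthrough — does not account for outlet temperature low
(E) agitator failure — fails on pressure drop high, yield down, outlet temperature low, particulate in product, flow instability (predicts outlet temperature high, not outlet temperature low)
(F) seal leak — pressure drop high NO; yield down yes; conversion down NO; selectivity down NO; outlet temperature low NO; particulate in product NO; flow instability NO
(B) is the only candidate with no mismatches.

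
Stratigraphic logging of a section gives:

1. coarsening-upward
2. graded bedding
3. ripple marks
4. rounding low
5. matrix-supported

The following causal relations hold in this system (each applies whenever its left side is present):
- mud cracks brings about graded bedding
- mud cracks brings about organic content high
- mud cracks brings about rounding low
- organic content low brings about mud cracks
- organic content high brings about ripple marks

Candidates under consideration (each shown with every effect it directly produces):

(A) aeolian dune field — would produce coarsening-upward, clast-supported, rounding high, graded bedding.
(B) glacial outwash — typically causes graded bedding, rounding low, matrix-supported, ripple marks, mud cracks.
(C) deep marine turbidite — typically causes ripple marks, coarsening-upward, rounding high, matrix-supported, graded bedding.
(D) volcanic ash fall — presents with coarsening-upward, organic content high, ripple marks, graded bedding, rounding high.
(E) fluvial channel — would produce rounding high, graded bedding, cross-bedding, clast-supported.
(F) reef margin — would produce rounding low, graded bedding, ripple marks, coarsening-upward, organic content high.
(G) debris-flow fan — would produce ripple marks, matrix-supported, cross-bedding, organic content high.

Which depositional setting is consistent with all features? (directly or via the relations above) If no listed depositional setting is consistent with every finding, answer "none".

For each candidate, compare predicted effects to what was observed:
(A) aeolian dune field — coarsening-upward +; graded bedding +; ripple marks -; rounding low -; matrix-supported -
(B) glacial outwash — does not account for coarsening-upward
(C) deep marine turbidite — fails on rounding low (predicts rounding high, not rounding low)
(D) volcanic ash fall — coarsening-upward +; graded bedding +; ripple marks +; rounding low -; matrix-supported -
(E) fluvial channel — coarsening-upward -; graded bedding +; ripple marks -; rounding low -; matrix-supported -
(F) reef margin — does not account for matrix-supported
(G) debris-flow fan — coarsening-upward -; graded bedding -; ripple marks +; rounding low -; matrix-supported +
None of the listed candidates fits everything.

none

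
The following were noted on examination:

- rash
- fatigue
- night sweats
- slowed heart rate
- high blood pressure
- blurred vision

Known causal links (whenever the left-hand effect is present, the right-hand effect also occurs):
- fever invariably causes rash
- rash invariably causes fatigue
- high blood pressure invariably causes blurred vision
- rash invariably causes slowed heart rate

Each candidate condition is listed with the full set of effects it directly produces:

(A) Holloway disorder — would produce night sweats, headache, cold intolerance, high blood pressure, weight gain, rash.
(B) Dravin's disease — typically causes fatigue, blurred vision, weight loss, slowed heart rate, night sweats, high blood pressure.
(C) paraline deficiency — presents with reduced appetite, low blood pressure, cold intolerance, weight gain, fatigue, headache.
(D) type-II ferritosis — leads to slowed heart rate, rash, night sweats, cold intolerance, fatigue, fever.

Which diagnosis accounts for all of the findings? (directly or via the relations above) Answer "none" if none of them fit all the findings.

Checking each candidate against the observations:
(A) Holloway disorder — rash ✓; fatigue ✓ (by rash → fatigue); night sweats ✓; slowed heart rate ✓ (by rash → slowed heart rate); high blood pressure ✓; blurred vision ✓ (by high blood pressure → blurred vision)
(B) Dravin's disease — does not account for rash
(C) paraline deficiency — fails on rash, night sweats, slowed heart rate, high blood pressure, blurred vision (predicts low blood pressure, not high blood pressure)
(D) type-II ferritosis — rash ✓; fatigue ✓; night sweats ✓; slowed heart rate ✓; high blood pressure ✗; blurred vision ✗
(A) is the only candidate with no mismatches.

A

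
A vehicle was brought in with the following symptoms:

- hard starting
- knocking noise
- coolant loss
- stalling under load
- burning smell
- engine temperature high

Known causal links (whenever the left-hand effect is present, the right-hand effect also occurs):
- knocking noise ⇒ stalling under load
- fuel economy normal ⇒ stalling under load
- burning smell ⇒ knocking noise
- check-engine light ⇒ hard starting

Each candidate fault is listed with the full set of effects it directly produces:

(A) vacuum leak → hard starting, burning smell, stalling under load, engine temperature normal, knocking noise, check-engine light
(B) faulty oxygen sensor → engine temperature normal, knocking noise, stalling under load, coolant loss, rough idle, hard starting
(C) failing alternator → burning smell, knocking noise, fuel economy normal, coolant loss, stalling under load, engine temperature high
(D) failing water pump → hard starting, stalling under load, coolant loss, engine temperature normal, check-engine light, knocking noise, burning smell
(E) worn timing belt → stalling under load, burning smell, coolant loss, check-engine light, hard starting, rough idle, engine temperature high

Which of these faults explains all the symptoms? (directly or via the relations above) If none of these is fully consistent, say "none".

Testing each hypothesis:
(A) vacuum leak — fails on coolant loss, engine temperature high (predicts engine temperature normal, not engine temperature high)
(B) faulty oxygen sensor — fails on burning smell, engine temperature high (predicts engine temperature normal, not engine temperature high)
(C) failing alternator — does not account for hard starting
(D) failing water pump — hard starting +; knocking noise +; coolant loss +; stalling under load +; burning smell +; engine temperature high -
(E) worn timing belt — accounts for every observation (knocking noise via burning smell → knocking noise)
(E) is the only candidate with no mismatches.

E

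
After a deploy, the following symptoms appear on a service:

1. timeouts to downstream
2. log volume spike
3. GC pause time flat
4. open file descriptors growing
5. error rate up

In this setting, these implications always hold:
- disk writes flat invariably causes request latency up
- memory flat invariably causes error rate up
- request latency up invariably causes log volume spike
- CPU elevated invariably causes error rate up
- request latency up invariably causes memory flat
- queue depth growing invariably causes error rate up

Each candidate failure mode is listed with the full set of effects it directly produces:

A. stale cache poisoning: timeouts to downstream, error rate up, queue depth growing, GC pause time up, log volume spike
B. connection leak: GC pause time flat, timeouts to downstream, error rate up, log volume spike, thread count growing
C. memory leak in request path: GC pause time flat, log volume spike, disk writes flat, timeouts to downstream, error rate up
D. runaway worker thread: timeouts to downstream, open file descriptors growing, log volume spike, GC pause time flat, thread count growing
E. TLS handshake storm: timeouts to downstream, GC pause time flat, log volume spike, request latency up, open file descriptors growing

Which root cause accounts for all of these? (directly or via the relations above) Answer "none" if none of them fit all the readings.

Testing each hypothesis:
(A) stale cache poisoning — fails on GC pause time flat, open file descriptors growing (predicts GC pause time up, not GC pause time flat)
(B) connection leak — timeouts to downstream yes; log volume spike yes; GC pause time flat yes; open file descriptors growing NO; error rate up yes
(C) memory leak in request path — does not account for open file descriptors growing
(D) runaway worker thread — does not account for error rate up
(E) TLS handshake storm — timeouts to downstream yes; log volume spike yes; GC pause time flat yes; open file descriptors growing yes; error rate up yes (via request latency up → memory flat → error rate up)
(E) alone accounts for all the evidence.

E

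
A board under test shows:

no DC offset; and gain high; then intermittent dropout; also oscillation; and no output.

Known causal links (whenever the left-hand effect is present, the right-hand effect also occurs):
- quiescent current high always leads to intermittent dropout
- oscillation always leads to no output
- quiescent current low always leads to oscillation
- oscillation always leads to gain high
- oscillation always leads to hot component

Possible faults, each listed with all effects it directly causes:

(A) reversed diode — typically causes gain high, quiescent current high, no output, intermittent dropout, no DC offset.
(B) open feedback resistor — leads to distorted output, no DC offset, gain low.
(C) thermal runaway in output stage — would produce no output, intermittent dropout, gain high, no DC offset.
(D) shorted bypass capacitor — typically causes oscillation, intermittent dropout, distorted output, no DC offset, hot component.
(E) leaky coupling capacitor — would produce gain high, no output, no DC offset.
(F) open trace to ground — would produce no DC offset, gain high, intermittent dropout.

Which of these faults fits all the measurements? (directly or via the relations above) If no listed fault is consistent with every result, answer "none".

D

For each candidate, compare predicted effects to what was observed:
(A) reversed diode — no DC offset +; gain high +; intermittent dropout +; oscillation -; no output +
(B) open feedback resistor — no DC offset +; gain high -; intermittent dropout -; oscillation -; no output -
(C) thermal runaway in output stage — does not account for oscillation
(D) shorted bypass capacitor — no DC offset +; gain high + (through oscillation → gain high); intermittent dropout +; oscillation +; no output + (through oscillation → no output)
(E) leaky coupling capacitor — no DC offset +; gain high +; intermittent dropout -; oscillation -; no output +
(F) open trace to ground — does not account for oscillation, no output
Only (D) is consistent with every observation.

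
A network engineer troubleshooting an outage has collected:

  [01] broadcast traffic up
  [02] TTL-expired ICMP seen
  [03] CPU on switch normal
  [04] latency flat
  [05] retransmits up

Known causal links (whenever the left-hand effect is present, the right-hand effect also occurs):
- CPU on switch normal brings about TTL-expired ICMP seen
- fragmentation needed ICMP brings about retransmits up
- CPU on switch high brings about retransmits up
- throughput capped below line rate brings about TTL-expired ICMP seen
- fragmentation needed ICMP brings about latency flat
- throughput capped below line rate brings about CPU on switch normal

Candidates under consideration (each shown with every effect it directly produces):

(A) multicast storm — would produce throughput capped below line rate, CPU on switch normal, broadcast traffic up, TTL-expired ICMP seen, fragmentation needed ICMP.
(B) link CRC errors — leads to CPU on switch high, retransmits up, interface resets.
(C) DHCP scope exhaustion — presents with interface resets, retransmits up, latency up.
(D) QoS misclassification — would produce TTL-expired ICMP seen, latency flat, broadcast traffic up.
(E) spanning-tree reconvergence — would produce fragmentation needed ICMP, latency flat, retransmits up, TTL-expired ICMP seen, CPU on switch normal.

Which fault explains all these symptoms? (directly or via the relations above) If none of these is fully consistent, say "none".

A

For each candidate, compare predicted effects to what was observed:
(A) multicast storm — broadcast traffic up yes; TTL-expired ICMP seen yes; CPU on switch normal yes; latency flat yes (through fragmentation needed ICMP → latency flat); retransmits up yes (through fragmentation needed ICMP → retransmits up)
(B) link CRC errors — fails on broadcast traffic up, TTL-expired ICMP seen, CPU on switch normal, latency flat (predicts CPU on switch high, not CPU on switch normal)
(C) DHCP scope exhaustion — fails on broadcast traffic up, TTL-expired ICMP seen, CPU on switch normal, latency flat (predicts latency up, not latency flat)
(D) QoS misclassification — does not account for CPU on switch normal, retransmits up
(E) spanning-tree reconvergence — does not account for broadcast traffic up
(A) alone accounts for all the evidence.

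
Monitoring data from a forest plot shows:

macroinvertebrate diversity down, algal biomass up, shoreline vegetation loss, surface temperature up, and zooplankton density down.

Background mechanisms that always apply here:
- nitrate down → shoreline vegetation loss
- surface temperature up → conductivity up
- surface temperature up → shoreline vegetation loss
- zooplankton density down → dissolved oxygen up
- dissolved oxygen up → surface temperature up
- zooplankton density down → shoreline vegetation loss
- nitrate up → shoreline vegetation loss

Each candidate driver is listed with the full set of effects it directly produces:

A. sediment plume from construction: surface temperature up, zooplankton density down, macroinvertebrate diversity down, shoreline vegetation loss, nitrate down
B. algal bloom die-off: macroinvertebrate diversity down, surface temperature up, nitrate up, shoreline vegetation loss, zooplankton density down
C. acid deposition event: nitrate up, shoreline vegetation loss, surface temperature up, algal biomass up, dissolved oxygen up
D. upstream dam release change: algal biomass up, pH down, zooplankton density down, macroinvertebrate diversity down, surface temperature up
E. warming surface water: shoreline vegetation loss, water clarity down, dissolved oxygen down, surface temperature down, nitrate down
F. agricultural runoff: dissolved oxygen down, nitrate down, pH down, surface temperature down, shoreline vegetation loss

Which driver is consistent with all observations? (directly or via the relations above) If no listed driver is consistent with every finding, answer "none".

D

Testing each hypothesis:
(A) sediment plume from construction — macroinvertebrate diversity down ✓; algal biomass up ✗; shoreline vegetation loss ✓; surface temperature up ✓; zooplankton density down ✓
(B) algal bloom die-off — macroinvertebrate diversity down ✓; algal biomass up ✗; shoreline vegetation loss ✓; surface temperature up ✓; zooplankton density down ✓
(C) acid deposition event — does not account for macroinvertebrate diversity down, zooplankton density down
(D) upstream dam release change — accounts for every observation (shoreline vegetation loss via zooplankton density down → shoreline vegetation loss)
(E) warming surface water — fails on macroinvertebrate diversity down, algal biomass up, surface temperature up, zooplankton density down (predicts surface temperature down, not surface temperature up)
(F) agricultural runoff — macroinvertebrate diversity down ✗; algal biomass up ✗; shoreline vegetation loss ✓; surface temperature up ✗; zooplankton density down ✗
(D) is the only candidate with no mismatches.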